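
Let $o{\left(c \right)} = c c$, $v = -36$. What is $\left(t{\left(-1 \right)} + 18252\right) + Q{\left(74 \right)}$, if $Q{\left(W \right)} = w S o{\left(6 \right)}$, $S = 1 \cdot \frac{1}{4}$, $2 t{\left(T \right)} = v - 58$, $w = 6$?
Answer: $18259$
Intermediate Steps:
$o{\left(c \right)} = c^{2}$
$t{\left(T \right)} = -47$ ($t{\left(T \right)} = \frac{-36 - 58}{2} = \frac{1}{2} \left(-94\right) = -47$)
$S = \frac{1}{4}$ ($S = 1 \cdot \frac{1}{4} = \frac{1}{4} \approx 0.25$)
$Q{\left(W \right)} = 54$ ($Q{\left(W \right)} = 6 \cdot \frac{1}{4} \cdot 6^{2} = \frac{3}{2} \cdot 36 = 54$)
$\left(t{\left(-1 \right)} + 18252\right) + Q{\left(74 \right)} = \left(-47 + 18252\right) + 54 = 18205 + 54 = 18259$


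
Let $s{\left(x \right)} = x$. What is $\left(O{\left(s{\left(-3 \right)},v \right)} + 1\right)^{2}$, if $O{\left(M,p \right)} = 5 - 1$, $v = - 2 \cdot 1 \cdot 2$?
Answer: $25$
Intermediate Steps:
$v = -4$ ($v = \left(-2\right) 2 = -4$)
$O{\left(M,p \right)} = 4$
$\left(O{\left(s{\left(-3 \right)},v \right)} + 1\right)^{2} = \left(4 + 1\right)^{2} = 5^{2} = 25$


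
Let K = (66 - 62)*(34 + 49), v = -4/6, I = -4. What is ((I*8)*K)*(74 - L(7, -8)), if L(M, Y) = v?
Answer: -2379776/3 ≈ -7.9326e+5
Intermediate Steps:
v = -⅔ (v = -4*⅙ = -⅔ ≈ -0.66667)
L(M, Y) = -⅔
K = 332 (K = 4*83 = 332)
((I*8)*K)*(74 - L(7, -8)) = (-4*8*332)*(74 - 1*(-⅔)) = (-32*332)*(74 + ⅔) = -10624*224/3 = -2379776/3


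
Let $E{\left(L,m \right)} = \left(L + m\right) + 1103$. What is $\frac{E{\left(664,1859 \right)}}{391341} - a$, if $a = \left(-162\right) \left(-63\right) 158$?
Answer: $- \frac{631056143242}{391341} \approx -1.6125 \cdot 10^{6}$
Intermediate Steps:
$E{\left(L,m \right)} = 1103 + L + m$
$a = 1612548$ ($a = 10206 \cdot 158 = 1612548$)
$\frac{E{\left(664,1859 \right)}}{391341} - a = \frac{1103 + 664 + 1859}{391341} - 1612548 = 3626 \cdot \frac{1}{391341} - 1612548 = \frac{3626}{391341} - 1612548 = - \frac{631056143242}{391341}$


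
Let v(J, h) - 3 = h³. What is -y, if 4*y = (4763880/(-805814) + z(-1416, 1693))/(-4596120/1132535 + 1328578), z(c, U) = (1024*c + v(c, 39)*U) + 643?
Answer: -9033294552230592865/484989305646274216 ≈ -18.626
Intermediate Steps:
v(J, h) = 3 + h³
z(c, U) = 643 + 1024*c + 59322*U (z(c, U) = (1024*c + (3 + 39³)*U) + 643 = (1024*c + (3 + 59319)*U) + 643 = (1024*c + 59322*U) + 643 = 643 + 1024*c + 59322*U)
y = 9033294552230592865/484989305646274216 (y = ((4763880/(-805814) + (643 + 1024*(-1416) + 59322*1693))/(-4596120/1132535 + 1328578))/4 = ((4763880*(-1/805814) + (643 - 1449984 + 100432146))/(-4596120*1/1132535 + 1328578))/4 = ((-2381940/402907 + 98982805)/(-919224/226507 + 1328578))/4 = (39880862632195/(402907*(300931297822/226507)))/4 = ((39880862632195/402907)*(226507/300931297822))/4 = (¼)*(9033294552230592865/121247326411568554) = 9033294552230592865/484989305646274216 ≈ 18.626)
-y = -1*9033294552230592865/484989305646274216 = -9033294552230592865/484989305646274216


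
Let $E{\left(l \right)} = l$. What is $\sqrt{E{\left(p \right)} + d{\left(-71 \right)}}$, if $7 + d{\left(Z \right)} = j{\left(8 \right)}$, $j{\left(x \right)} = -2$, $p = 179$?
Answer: $\sqrt{170} \approx 13.038$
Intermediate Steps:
$d{\left(Z \right)} = -9$ ($d{\left(Z \right)} = -7 - 2 = -9$)
$\sqrt{E{\left(p \right)} + d{\left(-71 \right)}} = \sqrt{179 - 9} = \sqrt{170}$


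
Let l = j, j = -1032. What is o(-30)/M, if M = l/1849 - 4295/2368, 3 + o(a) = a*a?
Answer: -91336128/241517 ≈ -378.18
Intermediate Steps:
l = -1032
o(a) = -3 + a**2 (o(a) = -3 + a*a = -3 + a**2)
M = -241517/101824 (M = -1032/1849 - 4295/2368 = -1032*1/1849 - 4295*1/2368 = -24/43 - 4295/2368 = -241517/101824 ≈ -2.3719)
o(-30)/M = (-3 + (-30)**2)/(-241517/101824) = (-3 + 900)*(-101824/241517) = 897*(-101824/241517) = -91336128/241517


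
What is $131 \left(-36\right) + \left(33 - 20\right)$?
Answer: $-4703$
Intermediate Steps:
$131 \left(-36\right) + \left(33 - 20\right) = -4716 + \left(33 - 20\right) = -4716 + 13 = -4703$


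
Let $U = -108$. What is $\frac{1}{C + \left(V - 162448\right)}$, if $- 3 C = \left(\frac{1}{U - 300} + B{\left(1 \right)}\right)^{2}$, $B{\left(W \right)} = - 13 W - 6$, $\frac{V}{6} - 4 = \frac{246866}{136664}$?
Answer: $- \frac{8531113536}{1386591964992907} \approx -6.1526 \cdot 10^{-6}$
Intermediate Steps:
$V = \frac{1190283}{34166}$ ($V = 24 + 6 \cdot \frac{246866}{136664} = 24 + 6 \cdot 246866 \cdot \frac{1}{136664} = 24 + 6 \cdot \frac{123433}{68332} = 24 + \frac{370299}{34166} = \frac{1190283}{34166} \approx 34.838$)
$B{\left(W \right)} = -6 - 13 W$
$C = - \frac{60109009}{499392}$ ($C = - \frac{\left(\frac{1}{-108 - 300} - 19\right)^{2}}{3} = - \frac{\left(\frac{1}{-408} - 19\right)^{2}}{3} = - \frac{\left(- \frac{1}{408} - 19\right)^{2}}{3} = - \frac{\left(- \frac{7753}{408}\right)^{2}}{3} = \left(- \frac{1}{3}\right) \frac{60109009}{166464} = - \frac{60109009}{499392} \approx -120.36$)
$\frac{1}{C + \left(V - 162448\right)} = \frac{1}{- \frac{60109009}{499392} + \left(\frac{1190283}{34166} - 162448\right)} = \frac{1}{- \frac{60109009}{499392} - \frac{5549008085}{34166}} = \frac{1}{- \frac{1386591964992907}{8531113536}} = - \frac{8531113536}{1386591964992907}$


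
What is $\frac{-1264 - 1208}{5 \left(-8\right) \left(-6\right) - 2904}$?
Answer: $\frac{103}{111} \approx 0.92793$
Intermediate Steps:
$\frac{-1264 - 1208}{5 \left(-8\right) \left(-6\right) - 2904} = - \frac{2472}{\left(-40\right) \left(-6\right) - 2904} = - \frac{2472}{240 - 2904} = - \frac{2472}{-2664} = \left(-2472\right) \left(- \frac{1}{2664}\right) = \frac{103}{111}$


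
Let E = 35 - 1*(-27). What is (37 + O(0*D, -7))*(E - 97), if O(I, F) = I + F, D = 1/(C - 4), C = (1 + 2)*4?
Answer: -1050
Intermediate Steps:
C = 12 (C = 3*4 = 12)
E = 62 (E = 35 + 27 = 62)
D = 1/8 (D = 1/(12 - 4) = 1/8 ≈ 0.12500)
O(I, F) = F + I
(37 + O(0*D, -7))*(E - 97) = (37 + (-7 + 0*(1/8)))*(62 - 97) = (37 + (-7 + 0))*(-35) = (37 - 7)*(-35) = 30*(-35) = -1050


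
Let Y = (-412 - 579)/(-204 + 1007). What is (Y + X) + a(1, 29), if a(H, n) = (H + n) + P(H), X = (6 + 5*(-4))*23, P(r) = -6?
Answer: -240285/803 ≈ -299.23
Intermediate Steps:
X = -322 (X = (6 - 20)*23 = -14*23 = -322)
Y = -991/803 ≈ -1.2341
a(H, n) = -6 + H + n (a(H, n) = (H + n) - 6 = -6 + H + n)
(Y + X) + a(1, 29) = (-991/803 - 322) + (-6 + 1 + 29) = -259557/803 + 24 = -240285/803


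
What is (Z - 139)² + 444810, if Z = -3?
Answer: 464974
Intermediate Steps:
(Z - 139)² + 444810 = (-3 - 139)² + 444810 = (-142)² + 444810 = 20164 + 444810 = 464974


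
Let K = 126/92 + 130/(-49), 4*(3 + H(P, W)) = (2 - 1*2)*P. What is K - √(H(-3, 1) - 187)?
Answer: -2893/2254 - I*√190 ≈ -1.2835 - 13.784*I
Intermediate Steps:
H(P, W) = -3 (H(P, W) = -3 + ((2 - 1*2)*P)/4 = -3 + ((2 - 2)*P)/4 = -3 + (0*P)/4 = -3 + (¼)*0 = -3 + 0 = -3)
K = -2893/2254 (K = 126*(1/92) + 130*(-1/49) = 63/46 - 130/49 = -2893/2254 ≈ -1.2835)
K - √(H(-3, 1) - 187) = -2893/2254 - √(-3 - 187) = -2893/2254 - √(-190) = -2893/2254 - I*√190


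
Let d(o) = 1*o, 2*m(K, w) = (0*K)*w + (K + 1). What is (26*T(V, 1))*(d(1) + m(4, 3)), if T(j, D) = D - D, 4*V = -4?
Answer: 0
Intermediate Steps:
V = -1 (V = (¼)*(-4) = -1)
T(j, D) = 0
m(K, w) = ½ + K/2 (m(K, w) = ((0*K)*w + (K + 1))/2 = (0*w + (1 + K))/2 = (0 + (1 + K))/2 = (1 + K)/2 = ½ + K/2)
d(o) = o
(26*T(V, 1))*(d(1) + m(4, 3)) = (26*0)*(1 + (½ + (½)*4)) = 0*(1 + (½ + 2)) = 0*(1 + 5/2) = 0*(7/2) = 0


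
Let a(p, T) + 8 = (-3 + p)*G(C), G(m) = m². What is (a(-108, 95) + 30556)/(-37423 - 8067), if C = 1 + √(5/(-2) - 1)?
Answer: -61651/90980 + 111*I*√14/45490 ≈ -0.67763 + 0.00913*I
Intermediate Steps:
C = 1 + I*√14/2 (C = 1 + √(5*(-½) - 1) = 1 + √(-5/2 - 1) = 1 + √(-7/2) = 1 + I*√14/2 ≈ 1.0 + 1.8708*I)
a(p, T) = -8 + (1 + I*√14/2)²*(-3 + p) (a(p, T) = -8 + (-3 + p)*(1 + I*√14/2)² = -8 + (1 + I*√14/2)²*(-3 + p))
(a(-108, 95) + 30556)/(-37423 - 8067) = ((-½ - 5/2*(-108) - 3*I*√14 + I*(-108)*√14) + 30556)/(-37423 - 8067) = ((-½ + 270 - 3*I*√14 - 108*I*√14) + 30556)/(-45490) = ((539/2 - 111*I*√14) + 30556)*(-1/45490) = (61651/2 - 111*I*√14)*(-1/45490) = -61651/90980 + 111*I*√14/45490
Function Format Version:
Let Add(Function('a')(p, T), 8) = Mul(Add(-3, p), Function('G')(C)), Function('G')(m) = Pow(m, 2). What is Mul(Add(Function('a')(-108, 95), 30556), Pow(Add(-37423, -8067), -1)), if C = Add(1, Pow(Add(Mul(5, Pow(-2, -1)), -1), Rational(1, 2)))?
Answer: Add(Rational(-61651, 90980), Mul(Rational(111, 45490), I, Pow(14, Rational(1, 2)))) ≈ Add(-0.67763, Mul(0.0091300, I))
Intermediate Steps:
C = Add(1, Mul(Rational(1, 2), I, Pow(14, Rational(1, 2)))) (C = Add(1, Pow(Add(Mul(5, Rational(-1, 2)), -1), Rational(1, 2))) = Add(1, Pow(Add(Rational(-5, 2), -1), Rational(1, 2))) = Add(1, Pow(Rational(-7, 2), Rational(1, 2))) = Add(1, Mul(Rational(1, 2), I, Pow(14, Rational(1, 2)))) ≈ Add(1.0000, Mul(1.8708, I)))
Function('a')(p, T) = Add(-8, Mul(Pow(Add(1, Mul(Rational(1, 2), I, Pow(14, Rational(1, 2)))), 2), Add(-3, p))) (Function('a')(p, T) = Add(-8, Mul(Add(-3, p), Pow(Add(1, Mul(Rational(1, 2), I, Pow(14, Rational(1, 2)))), 2))) = Add(-8, Mul(Pow(Add(1, Mul(Rational(1, 2), I, Pow(14, Rational(1, 2)))), 2), Add(-3, p))))
Mul(Add(Function('a')(-108, 95), 30556), Pow(Add(-37423, -8067), -1)) = Mul(Add(Add(Rational(-1, 2), Mul(Rational(-5, 2), -108), Mul(-3, I, Pow(14, Rational(1, 2))), Mul(I, -108, Pow(14, Rational(1, 2)))), 30556), Pow(Add(-37423, -8067), -1)) = Mul(Add(Add(Rational(-1, 2), 270, Mul(-3, I, Pow(14, Rational(1, 2))), Mul(-108, I, Pow(14, Rational(1, 2)))), 30556), Pow(-45490, -1)) = Mul(Add(Add(Rational(539, 2), Mul(-111, I, Pow(14, Rational(1, 2)))), 30556), Rational(-1, 45490)) = Mul(Add(Rational(61651, 2), Mul(-111, I, Pow(14, Rational(1, 2)))), Rational(-1, 45490)) = Add(Rational(-61651, 90980), Mul(Rational(111, 45490), I, Pow(14, Rational(1, 2))))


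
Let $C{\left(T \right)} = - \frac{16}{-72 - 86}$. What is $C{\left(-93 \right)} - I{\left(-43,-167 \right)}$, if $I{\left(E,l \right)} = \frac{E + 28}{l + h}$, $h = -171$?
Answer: $\frac{1519}{26702} \approx 0.056887$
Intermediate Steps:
$C{\left(T \right)} = \frac{8}{79}$ ($C{\left(T \right)} = - \frac{16}{-158} = \left(-16\right) \left(- \frac{1}{158}\right) = \frac{8}{79}$)
$I{\left(E,l \right)} = \frac{28 + E}{-171 + l}$ ($I{\left(E,l \right)} = \frac{E + 28}{l - 171} = \frac{28 + E}{-171 + l}$)
$C{\left(-93 \right)} - I{\left(-43,-167 \right)} = \frac{8}{79} - \frac{28 - 43}{-171 - 167} = \frac{8}{79} - \frac{1}{-338} \left(-15\right) = \frac{8}{79} - \left(- \frac{1}{338}\right) \left(-15\right) = \frac{8}{79} - \frac{15}{338} = \frac{1519}{26702}$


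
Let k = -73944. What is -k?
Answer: 73944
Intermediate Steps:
-k = -1*(-73944) = 73944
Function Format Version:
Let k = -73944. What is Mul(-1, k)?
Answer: 73944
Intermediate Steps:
Mul(-1, k) = Mul(-1, -73944) = 73944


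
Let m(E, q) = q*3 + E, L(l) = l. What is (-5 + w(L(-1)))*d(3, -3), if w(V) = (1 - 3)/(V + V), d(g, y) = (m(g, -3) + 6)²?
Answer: 0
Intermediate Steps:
m(E, q) = E + 3*q (m(E, q) = 3*q + E = E + 3*q)
d(g, y) = (-3 + g)² (d(g, y) = ((g + 3*(-3)) + 6)² = ((g - 9) + 6)² = ((-9 + g) + 6)² = (-3 + g)²)
w(V) = -1/V (w(V) = -2*1/(2*V) = -1/V)
(-5 + w(L(-1)))*d(3, -3) = (-5 - 1/(-1))*(-3 + 3)² = (-5 - 1*(-1))*0² = (-5 + 1)*0 = -4*0 = 0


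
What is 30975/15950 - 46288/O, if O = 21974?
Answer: -1152979/7009706 ≈ -0.16448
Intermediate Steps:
30975/15950 - 46288/O = 30975/15950 - 46288/21974 = 30975*(1/15950) - 46288*1/21974 = 1239/638 - 23144/10987 = -1152979/7009706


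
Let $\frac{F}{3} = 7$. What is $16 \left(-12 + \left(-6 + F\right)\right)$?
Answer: $48$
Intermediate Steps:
$F = 21$ ($F = 3 \cdot 7 = 21$)
$16 \left(-12 + \left(-6 + F\right)\right) = 16 \left(-12 + \left(-6 + 21\right)\right) = 16 \left(-12 + 15\right) = 16 \cdot 3 = 48$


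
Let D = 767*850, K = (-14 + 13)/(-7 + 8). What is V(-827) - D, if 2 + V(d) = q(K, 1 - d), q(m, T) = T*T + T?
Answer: 34460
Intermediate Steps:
K = -1 (K = -1/1 = -1*1 = -1)
q(m, T) = T + T² (q(m, T) = T² + T = T + T²)
V(d) = -2 + (1 - d)*(2 - d) (V(d) = -2 + (1 - d)*(1 + (1 - d)) = -2 + (1 - d)*(2 - d))
D = 651950
V(-827) - D = -827*(-3 - 827) - 1*651950 = -827*(-830) - 651950 = 686410 - 651950 = 34460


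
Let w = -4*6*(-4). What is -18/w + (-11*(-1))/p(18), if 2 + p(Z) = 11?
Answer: 149/144 ≈ 1.0347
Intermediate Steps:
p(Z) = 9 (p(Z) = -2 + 11 = 9)
w = 96 (w = -24*(-4) = 96)
-18/w + (-11*(-1))/p(18) = -18/96 - 11*(-1)/9 = -18*1/96 + 11*(1/9) = -3/16 + 11/9 = 149/144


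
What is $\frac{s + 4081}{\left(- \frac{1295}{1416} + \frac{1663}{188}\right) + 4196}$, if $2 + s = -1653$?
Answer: $\frac{161455152}{279780029} \approx 0.57708$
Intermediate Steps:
$s = -1655$ ($s = -2 - 1653 = -1655$)
$\frac{s + 4081}{\left(- \frac{1295}{1416} + \frac{1663}{188}\right) + 4196} = \frac{-1655 + 4081}{\left(- \frac{1295}{1416} + \frac{1663}{188}\right) + 4196} = \frac{2426}{\left(\left(-1295\right) \frac{1}{1416} + 1663 \cdot \frac{1}{188}\right) + 4196} = \frac{2426}{\left(- \frac{1295}{1416} + \frac{1663}{188}\right) + 4196} = \frac{2426}{\frac{527837}{66552} + 4196} = \frac{2426}{\frac{279780029}{66552}} = 2426 \cdot \frac{66552}{279780029} = \frac{161455152}{279780029}$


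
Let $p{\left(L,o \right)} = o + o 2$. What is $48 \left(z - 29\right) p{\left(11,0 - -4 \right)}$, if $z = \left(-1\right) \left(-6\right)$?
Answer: $-13248$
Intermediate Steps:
$z = 6$
$p{\left(L,o \right)} = 3 o$ ($p{\left(L,o \right)} = o + 2 o = 3 o$)
$48 \left(z - 29\right) p{\left(11,0 - -4 \right)} = 48 \left(6 - 29\right) 3 \left(0 - -4\right) = 48 \left(-23\right) 3 \left(0 + 4\right) = - 1104 \cdot 3 \cdot 4 = \left(-1104\right) 12 = -13248$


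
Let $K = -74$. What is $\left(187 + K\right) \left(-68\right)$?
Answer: $-7684$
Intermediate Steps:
$\left(187 + K\right) \left(-68\right) = \left(187 - 74\right) \left(-68\right) = 113 \left(-68\right) = -7684$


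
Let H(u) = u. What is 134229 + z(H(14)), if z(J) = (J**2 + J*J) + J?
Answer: 134635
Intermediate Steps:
z(J) = J + 2*J**2 (z(J) = (J**2 + J**2) + J = 2*J**2 + J = J + 2*J**2)
134229 + z(H(14)) = 134229 + 14*(1 + 2*14) = 134229 + 14*(1 + 28) = 134229 + 14*29 = 134229 + 406 = 134635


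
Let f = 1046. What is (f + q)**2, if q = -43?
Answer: 1006009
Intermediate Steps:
(f + q)**2 = (1046 - 43)**2 = 1003**2 = 1006009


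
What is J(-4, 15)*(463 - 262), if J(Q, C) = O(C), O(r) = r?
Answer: 3015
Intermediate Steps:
J(Q, C) = C
J(-4, 15)*(463 - 262) = 15*(463 - 262) = 15*201 = 3015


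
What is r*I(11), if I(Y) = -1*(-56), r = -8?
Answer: -448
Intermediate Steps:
I(Y) = 56
r*I(11) = -8*56 = -448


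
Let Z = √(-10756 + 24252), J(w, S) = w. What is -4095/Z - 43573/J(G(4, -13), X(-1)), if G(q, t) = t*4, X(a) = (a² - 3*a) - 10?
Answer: 43573/52 - 585*√3374/964 ≈ 802.69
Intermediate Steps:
X(a) = -10 + a² - 3*a
G(q, t) = 4*t
Z = 2*√3374 (Z = √13496 = 2*√3374 ≈ 116.17)
-4095/Z - 43573/J(G(4, -13), X(-1)) = -4095*√3374/6748 - 43573/(4*(-13)) = -585*√3374/964 - 43573/(-52) = -585*√3374/964 - 43573*(-1/52) = -585*√3374/964 + 43573/52 = 43573/52 - 585*√3374/964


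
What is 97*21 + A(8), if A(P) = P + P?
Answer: 2053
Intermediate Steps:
A(P) = 2*P
97*21 + A(8) = 97*21 + 2*8 = 2037 + 16 = 2053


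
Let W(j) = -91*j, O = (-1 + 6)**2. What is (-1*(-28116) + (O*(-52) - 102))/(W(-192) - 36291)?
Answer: -26714/18819 ≈ -1.4195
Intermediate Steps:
O = 25 (O = 5**2 = 25)
(-1*(-28116) + (O*(-52) - 102))/(W(-192) - 36291) = (-1*(-28116) + (25*(-52) - 102))/(-91*(-192) - 36291) = (28116 + (-1300 - 102))/(17472 - 36291) = (28116 - 1402)/(-18819) = 26714*(-1/18819) = -26714/18819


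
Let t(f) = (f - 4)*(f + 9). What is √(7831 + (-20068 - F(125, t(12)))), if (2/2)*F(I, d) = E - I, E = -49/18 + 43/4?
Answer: I*√436321/6 ≈ 110.09*I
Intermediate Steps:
E = 289/36 (E = -49*1/18 + 43*(¼) = -49/18 + 43/4 = 289/36 ≈ 8.0278)
t(f) = (-4 + f)*(9 + f)
F(I, d) = 289/36 - I
√(7831 + (-20068 - F(125, t(12)))) = √(7831 + (-20068 - (289/36 - 1*125))) = √(7831 + (-20068 - (289/36 - 125))) = √(7831 + (-20068 - 1*(-4211/36))) = √(7831 + (-20068 + 4211/36)) = √(7831 - 718237/36) = √(-436321/36) = I*√436321/6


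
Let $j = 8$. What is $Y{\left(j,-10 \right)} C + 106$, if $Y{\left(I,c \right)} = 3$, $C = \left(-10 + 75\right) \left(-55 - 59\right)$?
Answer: $-22124$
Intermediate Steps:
$C = -7410$ ($C = 65 \left(-114\right) = -7410$)
$Y{\left(j,-10 \right)} C + 106 = 3 \left(-7410\right) + 106 = -22230 + 106 = -22124$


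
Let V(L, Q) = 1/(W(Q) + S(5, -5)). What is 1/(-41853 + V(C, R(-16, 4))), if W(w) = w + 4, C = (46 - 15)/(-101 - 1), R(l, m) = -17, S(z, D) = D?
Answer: -18/753355 ≈ -2.3893e-5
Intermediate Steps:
C = -31/102 (C = 31/(-102) = 31*(-1/102) = -31/102 ≈ -0.30392)
W(w) = 4 + w
V(L, Q) = 1/(-1 + Q) (V(L, Q) = 1/((4 + Q) - 5) = 1/(-1 + Q))
1/(-41853 + V(C, R(-16, 4))) = 1/(-41853 + 1/(-1 - 17)) = 1/(-41853 + 1/(-18)) = 1/(-41853 - 1/18) = 1/(-753355/18) = -18/753355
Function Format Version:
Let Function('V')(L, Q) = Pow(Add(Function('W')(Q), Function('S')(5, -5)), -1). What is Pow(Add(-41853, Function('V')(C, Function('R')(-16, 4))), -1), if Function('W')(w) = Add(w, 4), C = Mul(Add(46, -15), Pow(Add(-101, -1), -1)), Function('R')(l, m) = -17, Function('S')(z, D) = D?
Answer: Rational(-18, 753355) ≈ -2.3893e-5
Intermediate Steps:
C = Rational(-31, 102) (C = Mul(31, Pow(-102, -1)) = Mul(31, Rational(-1, 102)) = Rational(-31, 102) ≈ -0.30392)
Function('W')(w) = Add(4, w)
Function('V')(L, Q) = Pow(Add(-1, Q), -1) (Function('V')(L, Q) = Pow(Add(Add(4, Q), -5), -1) = Pow(Add(-1, Q), -1))
Pow(Add(-41853, Function('V')(C, Function('R')(-16, 4))), -1) = Pow(Add(-41853, Pow(Add(-1, -17), -1)), -1) = Pow(Add(-41853, Pow(-18, -1)), -1) = Pow(Add(-41853, Rational(-1, 18)), -1) = Pow(Rational(-753355, 18), -1) = Rational(-18, 753355)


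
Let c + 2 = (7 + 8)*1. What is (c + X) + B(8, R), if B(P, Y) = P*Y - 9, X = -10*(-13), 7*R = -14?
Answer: 118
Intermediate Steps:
R = -2 (R = (1/7)*(-14) = -2)
X = 130
B(P, Y) = -9 + P*Y
c = 13 (c = -2 + (7 + 8)*1 = -2 + 15*1 = -2 + 15 = 13)
(c + X) + B(8, R) = (13 + 130) + (-9 + 8*(-2)) = 143 + (-9 - 16) = 143 - 25 = 118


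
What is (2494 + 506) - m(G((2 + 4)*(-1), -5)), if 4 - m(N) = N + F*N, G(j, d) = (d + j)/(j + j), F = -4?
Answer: 11973/4 ≈ 2993.3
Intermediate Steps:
G(j, d) = (d + j)/(2*j) (G(j, d) = (d + j)/((2*j)) = (d + j)*(1/(2*j)) = (d + j)/(2*j))
m(N) = 4 + 3*N (m(N) = 4 - (N - 4*N) = 4 - (-3)*N = 4 + 3*N)
(2494 + 506) - m(G((2 + 4)*(-1), -5)) = (2494 + 506) - (4 + 3*((-5 + (2 + 4)*(-1))/(2*(((2 + 4)*(-1)))))) = 3000 - (4 + 3*((-5 + 6*(-1))/(2*((6*(-1)))))) = 3000 - (4 + 3*((½)*(-5 - 6)/(-6))) = 3000 - (4 + 3*((½)*(-⅙)*(-11))) = 3000 - (4 + 3*(11/12)) = 3000 - (4 + 11/4) = 3000 - 1*27/4 = 3000 - 27/4 = 11973/4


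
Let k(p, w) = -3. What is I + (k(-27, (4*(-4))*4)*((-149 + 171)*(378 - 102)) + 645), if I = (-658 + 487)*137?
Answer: -40998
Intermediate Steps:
I = -23427 (I = -171*137 = -23427)
I + (k(-27, (4*(-4))*4)*((-149 + 171)*(378 - 102)) + 645) = -23427 + (-3*(-149 + 171)*(378 - 102) + 645) = -23427 + (-66*276 + 645) = -23427 + (-3*6072 + 645) = -23427 + (-18216 + 645) = -23427 - 17571 = -40998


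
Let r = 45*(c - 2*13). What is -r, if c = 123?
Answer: -4365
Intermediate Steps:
r = 4365 (r = 45*(123 - 2*13) = 45*(123 - 26) = 45*97 = 4365)
-r = -1*4365 = -4365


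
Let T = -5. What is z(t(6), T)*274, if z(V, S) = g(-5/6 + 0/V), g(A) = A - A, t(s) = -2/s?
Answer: 0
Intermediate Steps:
g(A) = 0
z(V, S) = 0
z(t(6), T)*274 = 0*274 = 0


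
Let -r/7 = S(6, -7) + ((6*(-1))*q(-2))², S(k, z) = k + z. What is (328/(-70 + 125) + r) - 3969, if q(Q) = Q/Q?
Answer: -231442/55 ≈ -4208.0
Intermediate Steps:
q(Q) = 1
r = -245 (r = -7*((6 - 7) + ((6*(-1))*1)²) = -7*(-1 + (-6*1)²) = -7*(-1 + (-6)²) = -7*(-1 + 36) = -7*35 = -245)
(328/(-70 + 125) + r) - 3969 = (328/(-70 + 125) - 245) - 3969 = (328/55 - 245) - 3969 = -13147/55 - 3969 = -231442/55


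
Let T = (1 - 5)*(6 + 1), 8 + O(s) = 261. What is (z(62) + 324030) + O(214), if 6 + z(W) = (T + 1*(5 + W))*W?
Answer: 326695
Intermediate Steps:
O(s) = 253 (O(s) = -8 + 261 = 253)
T = -28 (T = -4*7 = -28)
z(W) = -6 + W*(-23 + W) (z(W) = -6 + (-28 + 1*(5 + W))*W = -6 + (-28 + (5 + W))*W = -6 + (-23 + W)*W = -6 + W*(-23 + W))
(z(62) + 324030) + O(214) = ((-6 + 62**2 - 23*62) + 324030) + 253 = ((-6 + 3844 - 1426) + 324030) + 253 = (2412 + 324030) + 253 = 326442 + 253 = 326695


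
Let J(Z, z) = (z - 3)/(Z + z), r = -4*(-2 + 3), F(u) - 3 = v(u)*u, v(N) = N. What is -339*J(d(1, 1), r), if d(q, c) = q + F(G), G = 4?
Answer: 2373/16 ≈ 148.31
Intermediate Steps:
F(u) = 3 + u**2 (F(u) = 3 + u*u = 3 + u**2)
r = -4 (r = -4*1 = -4)
d(q, c) = 19 + q (d(q, c) = q + (3 + 4**2) = q + (3 + 16) = q + 19 = 19 + q)
J(Z, z) = (-3 + z)/(Z + z)
-339*J(d(1, 1), r) = -339*(-3 - 4)/((19 + 1) - 4) = -339*(-7)/(20 - 4) = -339*(-7)/16 = -339*(-7/16) = 2373/16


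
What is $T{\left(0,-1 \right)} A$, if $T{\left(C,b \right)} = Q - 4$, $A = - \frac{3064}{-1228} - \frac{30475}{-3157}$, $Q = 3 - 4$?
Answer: $- \frac{58870435}{969199} \approx -60.741$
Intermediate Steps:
$Q = -1$
$A = \frac{11774087}{969199}$ ($A = \left(-3064\right) \left(- \frac{1}{1228}\right) - - \frac{30475}{3157} = \frac{766}{307} + \frac{30475}{3157} = \frac{11774087}{969199} \approx 12.148$)
$T{\left(C,b \right)} = -5$ ($T{\left(C,b \right)} = -1 - 4 = -5$)
$T{\left(0,-1 \right)} A = \left(-5\right) \frac{11774087}{969199} = - \frac{58870435}{969199}$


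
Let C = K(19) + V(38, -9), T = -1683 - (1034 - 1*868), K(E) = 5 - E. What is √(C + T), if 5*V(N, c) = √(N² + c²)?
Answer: √(-1863 + √61) ≈ 43.072*I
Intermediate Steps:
T = -1849 (T = -1683 - (1034 - 868) = -1683 - 1*166 = -1683 - 166 = -1849)
V(N, c) = √(N² + c²)/5
C = -14 + √61 (C = (5 - 1*19) + √(38² + (-9)²)/5 = (5 - 19) + √(1444 + 81)/5 = -14 + √1525/5 = -14 + (5*√61)/5 = -14 + √61 ≈ -6.1898)
√(C + T) = √((-14 + √61) - 1849) = √(-1863 + √61)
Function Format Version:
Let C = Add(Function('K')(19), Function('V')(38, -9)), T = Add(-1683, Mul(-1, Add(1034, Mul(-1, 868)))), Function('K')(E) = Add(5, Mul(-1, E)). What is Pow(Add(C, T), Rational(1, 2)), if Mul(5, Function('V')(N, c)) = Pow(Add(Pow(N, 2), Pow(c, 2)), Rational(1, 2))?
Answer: Pow(Add(-1863, Pow(61, Rational(1, 2))), Rational(1, 2)) ≈ Mul(43.072, I)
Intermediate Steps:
T = -1849 (T = Add(-1683, Mul(-1, Add(1034, -868))) = Add(-1683, Mul(-1, 166)) = Add(-1683, -166) = -1849)
Function('V')(N, c) = Mul(Rational(1, 5), Pow(Add(Pow(N, 2), Pow(c, 2)), Rational(1, 2)))
C = Add(-14, Pow(61, Rational(1, 2))) (C = Add(Add(5, Mul(-1, 19)), Mul(Rational(1, 5), Pow(Add(Pow(38, 2), Pow(-9, 2)), Rational(1, 2)))) = Add(Add(5, -19), Mul(Rational(1, 5), Pow(Add(1444, 81), Rational(1, 2)))) = Add(-14, Mul(Rational(1, 5), Pow(1525, Rational(1, 2)))) = Add(-14, Mul(Rational(1, 5), Mul(5, Pow(61, Rational(1, 2))))) = Add(-14, Pow(61, Rational(1, 2))) ≈ -6.1898)
Pow(Add(C, T), Rational(1, 2)) = Pow(Add(Add(-14, Pow(61, Rational(1, 2))), -1849), Rational(1, 2)) = Pow(Add(-1863, Pow(61, Rational(1, 2))), Rational(1, 2))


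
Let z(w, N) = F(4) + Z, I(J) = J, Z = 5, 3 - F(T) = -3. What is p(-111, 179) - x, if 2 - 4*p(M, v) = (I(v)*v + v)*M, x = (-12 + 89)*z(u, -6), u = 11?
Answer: 1786517/2 ≈ 8.9326e+5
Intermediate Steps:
F(T) = 6 (F(T) = 3 - 1*(-3) = 3 + 3 = 6)
z(w, N) = 11 (z(w, N) = 6 + 5 = 11)
x = 847 (x = (-12 + 89)*11 = 77*11 = 847)
p(M, v) = ½ - M*(v + v²)/4 (p(M, v) = ½ - (v*v + v)*M/4 = ½ - (v² + v)*M/4 = ½ - (v + v²)*M/4 = ½ - M*(v + v²)/4)
p(-111, 179) - x = (½ - ¼*(-111)*179 - ¼*(-111)*179²) - 1*847 = (½ + 19869/4 - ¼*(-111)*32041) - 847 = (½ + 19869/4 + 3556551/4) - 847 = 1788211/2 - 847 = 1786517/2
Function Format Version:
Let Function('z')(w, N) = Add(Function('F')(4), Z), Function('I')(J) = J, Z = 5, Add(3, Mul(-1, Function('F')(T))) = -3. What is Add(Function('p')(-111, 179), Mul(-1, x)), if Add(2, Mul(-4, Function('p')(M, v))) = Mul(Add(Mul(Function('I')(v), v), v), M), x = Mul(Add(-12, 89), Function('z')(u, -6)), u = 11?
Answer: Rational(1786517, 2) ≈ 8.9326e+5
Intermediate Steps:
Function('F')(T) = 6 (Function('F')(T) = Add(3, Mul(-1, -3)) = Add(3, 3) = 6)
Function('z')(w, N) = 11 (Function('z')(w, N) = Add(6, 5) = 11)
x = 847 (x = Mul(Add(-12, 89), 11) = Mul(77, 11) = 847)
Function('p')(M, v) = Add(Rational(1, 2), Mul(Rational(-1, 4), M, Add(v, Pow(v, 2)))) (Function('p')(M, v) = Add(Rational(1, 2), Mul(Rational(-1, 4), Mul(Add(Mul(v, v), v), M))) = Add(Rational(1, 2), Mul(Rational(-1, 4), Mul(Add(Pow(v, 2), v), M))) = Add(Rational(1, 2), Mul(Rational(-1, 4), Mul(Add(v, Pow(v, 2)), M))) = Add(Rational(1, 2), Mul(Rational(-1, 4), Mul(M, Add(v, Pow(v, 2))))) = Add(Rational(1, 2), Mul(Rational(-1, 4), M, Add(v, Pow(v, 2)))))
Add(Function('p')(-111, 179), Mul(-1, x)) = Add(Add(Rational(1, 2), Mul(Rational(-1, 4), -111, 179), Mul(Rational(-1, 4), -111, Pow(179, 2))), Mul(-1, 847)) = Add(Add(Rational(1, 2), Rational(19869, 4), Mul(Rational(-1, 4), -111, 32041)), -847) = Add(Add(Rational(1, 2), Rational(19869, 4), Rational(3556551, 4)), -847) = Add(Rational(1788211, 2), -847) = Rational(1786517, 2)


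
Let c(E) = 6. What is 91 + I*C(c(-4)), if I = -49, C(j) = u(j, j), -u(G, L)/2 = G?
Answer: 679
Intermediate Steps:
u(G, L) = -2*G
C(j) = -2*j
91 + I*C(c(-4)) = 91 - (-98)*6 = 91 - 49*(-12) = 91 + 588 = 679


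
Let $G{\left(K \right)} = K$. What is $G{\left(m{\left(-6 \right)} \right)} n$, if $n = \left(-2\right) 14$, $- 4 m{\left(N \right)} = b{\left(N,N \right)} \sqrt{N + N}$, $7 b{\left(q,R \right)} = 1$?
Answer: $2 i \sqrt{3} \approx 3.4641 i$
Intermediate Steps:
$b{\left(q,R \right)} = \frac{1}{7}$ ($b{\left(q,R \right)} = \frac{1}{7} \cdot 1 = \frac{1}{7}$)
$m{\left(N \right)} = - \frac{\sqrt{2} \sqrt{N}}{28}$ ($m{\left(N \right)} = - \frac{\frac{1}{7} \sqrt{N + N}}{4} = - \frac{\frac{1}{7} \sqrt{2 N}}{4} = - \frac{\frac{1}{7} \sqrt{2} \sqrt{N}}{4} = - \frac{\sqrt{2} \sqrt{N}}{28}$)
$n = -28$
$G{\left(m{\left(-6 \right)} \right)} n = - \frac{\sqrt{2} \sqrt{-6}}{28} \left(-28\right) = - \frac{\sqrt{2} i \sqrt{6}}{28} \left(-28\right) = - \frac{i \sqrt{3}}{14} \left(-28\right) = 2 i \sqrt{3}$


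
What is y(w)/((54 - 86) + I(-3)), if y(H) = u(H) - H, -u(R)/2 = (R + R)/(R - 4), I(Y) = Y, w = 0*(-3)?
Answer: 0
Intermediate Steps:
w = 0
u(R) = -4*R/(-4 + R) (u(R) = -2*(R + R)/(R - 4) = -2*2*R/(-4 + R) = -4*R/(-4 + R))
y(H) = -H - 4*H/(-4 + H) (y(H) = -4*H/(-4 + H) - H = -H - 4*H/(-4 + H))
y(w)/((54 - 86) + I(-3)) = (-1*0²/(-4 + 0))/((54 - 86) - 3) = (-1*0/(-4))/(-32 - 3) = -1*0*(-¼)/(-35) = 0*(-1/35) = 0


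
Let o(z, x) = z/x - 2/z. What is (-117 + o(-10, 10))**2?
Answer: 346921/25 ≈ 13877.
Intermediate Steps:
o(z, x) = -2/z + z/x
(-117 + o(-10, 10))**2 = (-117 + (-2/(-10) - 10/10))**2 = (-117 + (-2*(-1/10) - 10*1/10))**2 = (-117 + (1/5 - 1))**2 = (-117 - 4/5)**2 = (-589/5)**2 = 346921/25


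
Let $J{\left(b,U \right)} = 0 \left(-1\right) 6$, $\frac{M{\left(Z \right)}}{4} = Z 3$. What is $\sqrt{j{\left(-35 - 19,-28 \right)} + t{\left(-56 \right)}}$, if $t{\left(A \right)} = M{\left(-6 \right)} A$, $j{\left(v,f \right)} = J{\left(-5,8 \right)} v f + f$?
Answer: $2 \sqrt{1001} \approx 63.277$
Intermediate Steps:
$M{\left(Z \right)} = 12 Z$ ($M{\left(Z \right)} = 4 Z 3 = 4 \cdot 3 Z = 12 Z$)
$J{\left(b,U \right)} = 0$ ($J{\left(b,U \right)} = 0 \cdot 6 = 0$)
$j{\left(v,f \right)} = f$ ($j{\left(v,f \right)} = 0 v f + f = 0 f + f = 0 + f = f$)
$t{\left(A \right)} = - 72 A$ ($t{\left(A \right)} = 12 \left(-6\right) A = - 72 A$)
$\sqrt{j{\left(-35 - 19,-28 \right)} + t{\left(-56 \right)}} = \sqrt{-28 - -4032} = \sqrt{-28 + 4032} = \sqrt{4004} = 2 \sqrt{1001}$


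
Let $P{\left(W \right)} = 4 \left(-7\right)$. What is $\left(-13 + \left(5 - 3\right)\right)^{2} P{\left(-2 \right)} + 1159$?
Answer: $-2229$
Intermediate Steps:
$P{\left(W \right)} = -28$
$\left(-13 + \left(5 - 3\right)\right)^{2} P{\left(-2 \right)} + 1159 = \left(-13 + \left(5 - 3\right)\right)^{2} \left(-28\right) + 1159 = \left(-13 + 2\right)^{2} \left(-28\right) + 1159 = \left(-11\right)^{2} \left(-28\right) + 1159 = 121 \left(-28\right) + 1159 = -3388 + 1159 = -2229$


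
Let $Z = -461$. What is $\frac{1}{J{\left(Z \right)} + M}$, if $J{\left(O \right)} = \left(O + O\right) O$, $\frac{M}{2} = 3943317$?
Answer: $\frac{1}{8311676} \approx 1.2031 \cdot 10^{-7}$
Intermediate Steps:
$M = 7886634$ ($M = 2 \cdot 3943317 = 7886634$)
$J{\left(O \right)} = 2 O^{2}$ ($J{\left(O \right)} = 2 O O = 2 O^{2}$)
$\frac{1}{J{\left(Z \right)} + M} = \frac{1}{2 \left(-461\right)^{2} + 7886634} = \frac{1}{2 \cdot 212521 + 7886634} = \frac{1}{425042 + 7886634} = \frac{1}{8311676}$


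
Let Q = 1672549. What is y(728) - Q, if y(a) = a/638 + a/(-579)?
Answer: -308921494325/184701 ≈ -1.6725e+6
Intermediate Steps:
y(a) = -59*a/369402 (y(a) = a*(1/638) + a*(-1/579) = a/638 - a/579 = -59*a/369402)
y(728) - Q = -59/369402*728 - 1*1672549 = -21476/184701 - 1672549 = -308921494325/184701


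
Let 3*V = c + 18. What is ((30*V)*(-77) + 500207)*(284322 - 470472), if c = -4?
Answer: -91106836050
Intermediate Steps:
V = 14/3 (V = (-4 + 18)/3 = (1/3)*14 = 14/3 ≈ 4.6667)
((30*V)*(-77) + 500207)*(284322 - 470472) = ((30*(14/3))*(-77) + 500207)*(284322 - 470472) = (140*(-77) + 500207)*(-186150) = (-10780 + 500207)*(-186150) = 489427*(-186150) = -91106836050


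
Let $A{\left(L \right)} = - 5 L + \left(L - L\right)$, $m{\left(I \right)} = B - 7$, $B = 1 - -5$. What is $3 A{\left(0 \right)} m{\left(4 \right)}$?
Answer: $0$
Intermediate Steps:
$B = 6$ ($B = 1 + 5 = 6$)
$m{\left(I \right)} = -1$ ($m{\left(I \right)} = 6 - 7 = -1$)
$A{\left(L \right)} = - 5 L$ ($A{\left(L \right)} = - 5 L + 0 = - 5 L$)
$3 A{\left(0 \right)} m{\left(4 \right)} = 3 \left(\left(-5\right) 0\right) \left(-1\right) = 3 \cdot 0 \left(-1\right) = 0 \left(-1\right) = 0$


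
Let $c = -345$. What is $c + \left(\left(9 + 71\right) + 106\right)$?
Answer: $-159$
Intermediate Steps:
$c + \left(\left(9 + 71\right) + 106\right) = -345 + \left(\left(9 + 71\right) + 106\right) = -345 + \left(80 + 106\right) = -345 + 186 = -159$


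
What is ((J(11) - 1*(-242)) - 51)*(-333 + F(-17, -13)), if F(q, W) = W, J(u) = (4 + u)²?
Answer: -143936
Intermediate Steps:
((J(11) - 1*(-242)) - 51)*(-333 + F(-17, -13)) = (((4 + 11)² - 1*(-242)) - 51)*(-333 - 13) = ((15² + 242) - 51)*(-346) = ((225 + 242) - 51)*(-346) = (467 - 51)*(-346) = 416*(-346) = -143936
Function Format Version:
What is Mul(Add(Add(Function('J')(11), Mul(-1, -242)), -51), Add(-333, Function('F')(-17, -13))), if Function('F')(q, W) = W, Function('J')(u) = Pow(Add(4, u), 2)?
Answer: -143936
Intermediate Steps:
Mul(Add(Add(Function('J')(11), Mul(-1, -242)), -51), Add(-333, Function('F')(-17, -13))) = Mul(Add(Add(Pow(Add(4, 11), 2), Mul(-1, -242)), -51), Add(-333, -13)) = Mul(Add(Add(Pow(15, 2), 242), -51), -346) = Mul(Add(Add(225, 242), -51), -346) = Mul(Add(467, -51), -346) = Mul(416, -346) = -143936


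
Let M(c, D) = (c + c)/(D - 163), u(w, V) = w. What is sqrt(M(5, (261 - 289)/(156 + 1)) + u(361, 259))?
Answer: sqrt(236896049291)/25619 ≈ 18.998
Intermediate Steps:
M(c, D) = 2*c/(-163 + D) (M(c, D) = (2*c)/(-163 + D) = 2*c/(-163 + D))
sqrt(M(5, (261 - 289)/(156 + 1)) + u(361, 259)) = sqrt(2*5/(-163 + (261 - 289)/(156 + 1)) + 361) = sqrt(2*5/(-163 - 28/157) + 361) = sqrt(2*5/(-25619/157) + 361) = sqrt(2*5*(-157/25619) + 361) = sqrt(-1570/25619 + 361) = sqrt(9246889/25619) = sqrt(236896049291)/25619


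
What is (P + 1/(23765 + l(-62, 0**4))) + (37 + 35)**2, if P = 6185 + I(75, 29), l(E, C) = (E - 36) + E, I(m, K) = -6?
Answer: 268223616/23605 ≈ 11363.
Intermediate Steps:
l(E, C) = -36 + 2*E (l(E, C) = (-36 + E) + E = -36 + 2*E)
P = 6179 (P = 6185 - 6 = 6179)
(P + 1/(23765 + l(-62, 0**4))) + (37 + 35)**2 = (6179 + 1/(23765 + (-36 + 2*(-62)))) + (37 + 35)**2 = (6179 + 1/(23765 + (-36 - 124))) + 72**2 = (6179 + 1/(23765 - 160)) + 5184 = (6179 + 1/23605) + 5184 = 145855296/23605 + 5184 = 268223616/23605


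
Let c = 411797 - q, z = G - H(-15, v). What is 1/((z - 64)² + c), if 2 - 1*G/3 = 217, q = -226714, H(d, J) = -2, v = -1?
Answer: 1/1138360 ≈ 8.7846e-7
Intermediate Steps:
G = -645 (G = 6 - 3*217 = 6 - 651 = -645)
z = -643 (z = -645 - 1*(-2) = -645 + 2 = -643)
c = 638511 (c = 411797 - 1*(-226714) = 411797 + 226714 = 638511)
1/((z - 64)² + c) = 1/((-643 - 64)² + 638511) = 1/((-707)² + 638511) = 1/(499849 + 638511) = 1/1138360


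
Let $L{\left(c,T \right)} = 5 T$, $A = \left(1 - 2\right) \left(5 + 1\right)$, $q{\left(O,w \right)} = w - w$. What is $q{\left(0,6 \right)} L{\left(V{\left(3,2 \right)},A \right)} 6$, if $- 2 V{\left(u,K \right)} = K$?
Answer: $0$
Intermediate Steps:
$q{\left(O,w \right)} = 0$
$V{\left(u,K \right)} = - \frac{K}{2}$
$A = -6$ ($A = \left(-1\right) 6 = -6$)
$q{\left(0,6 \right)} L{\left(V{\left(3,2 \right)},A \right)} 6 = 0 \cdot 5 \left(-6\right) 6 = 0 \left(-30\right) 6 = 0 \cdot 6 = 0$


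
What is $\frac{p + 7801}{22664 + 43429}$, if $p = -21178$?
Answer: $- \frac{4459}{22031} \approx -0.2024$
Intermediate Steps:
$\frac{p + 7801}{22664 + 43429} = \frac{-21178 + 7801}{22664 + 43429} = - \frac{13377}{66093} = \left(-13377\right) \frac{1}{66093} = - \frac{4459}{22031}$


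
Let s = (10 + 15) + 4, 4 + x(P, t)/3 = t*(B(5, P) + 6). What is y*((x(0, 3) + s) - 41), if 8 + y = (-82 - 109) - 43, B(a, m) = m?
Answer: -7260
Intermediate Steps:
x(P, t) = -12 + 3*t*(6 + P) (x(P, t) = -12 + 3*(t*(P + 6)) = -12 + 3*(t*(6 + P)) = -12 + 3*t*(6 + P))
s = 29 (s = 25 + 4 = 29)
y = -242 (y = -8 + ((-82 - 109) - 43) = -8 + (-191 - 43) = -8 - 234 = -242)
y*((x(0, 3) + s) - 41) = -242*(((-12 + 18*3 + 3*0*3) + 29) - 41) = -242*(((-12 + 54 + 0) + 29) - 41) = -242*((42 + 29) - 41) = -242*(71 - 41) = -242*30 = -7260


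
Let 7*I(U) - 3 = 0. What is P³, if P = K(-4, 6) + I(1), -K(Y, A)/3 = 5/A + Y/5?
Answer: 12167/343000 ≈ 0.035472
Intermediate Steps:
I(U) = 3/7 (I(U) = 3/7 + (⅐)*0 = 3/7 + 0 = 3/7)
K(Y, A) = -15/A - 3*Y/5 (K(Y, A) = -3*(5/A + Y/5) = -15/A - 3*Y/5)
P = 23/70 (P = (-15/6 - ⅗*(-4)) + 3/7 = (-15*⅙ + 12/5) + 3/7 = (-5/2 + 12/5) + 3/7 = -⅒ + 3/7 = 23/70 ≈ 0.32857)
P³ = (23/70)³ = 12167/343000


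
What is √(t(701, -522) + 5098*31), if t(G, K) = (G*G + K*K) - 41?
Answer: √921882 ≈ 960.15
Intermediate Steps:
t(G, K) = -41 + G² + K² (t(G, K) = (G² + K²) - 41 = -41 + G² + K²)
√(t(701, -522) + 5098*31) = √((-41 + 701² + (-522)²) + 5098*31) = √((-41 + 491401 + 272484) + 158038) = √(763844 + 158038) = √921882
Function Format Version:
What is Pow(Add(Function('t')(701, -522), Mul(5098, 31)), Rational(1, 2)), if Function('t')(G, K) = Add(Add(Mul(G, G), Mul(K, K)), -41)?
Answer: Pow(921882, Rational(1, 2)) ≈ 960.15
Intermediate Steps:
Function('t')(G, K) = Add(-41, Pow(G, 2), Pow(K, 2)) (Function('t')(G, K) = Add(Add(Pow(G, 2), Pow(K, 2)), -41) = Add(-41, Pow(G, 2), Pow(K, 2)))
Pow(Add(Function('t')(701, -522), Mul(5098, 31)), Rational(1, 2)) = Pow(Add(Add(-41, Pow(701, 2), Pow(-522, 2)), Mul(5098, 31)), Rational(1, 2)) = Pow(Add(Add(-41, 491401, 272484), 158038), Rational(1, 2)) = Pow(Add(763844, 158038), Rational(1, 2)) = Pow(921882, Rational(1, 2))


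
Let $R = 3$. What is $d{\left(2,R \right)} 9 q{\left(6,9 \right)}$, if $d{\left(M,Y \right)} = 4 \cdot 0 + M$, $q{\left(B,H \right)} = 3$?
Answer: $54$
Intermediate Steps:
$d{\left(M,Y \right)} = M$ ($d{\left(M,Y \right)} = 0 + M = M$)
$d{\left(2,R \right)} 9 q{\left(6,9 \right)} = 2 \cdot 9 \cdot 3 = 18 \cdot 3 = 54$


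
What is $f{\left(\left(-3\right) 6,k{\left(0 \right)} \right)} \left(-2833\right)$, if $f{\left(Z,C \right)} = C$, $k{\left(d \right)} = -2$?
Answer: $5666$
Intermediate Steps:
$f{\left(\left(-3\right) 6,k{\left(0 \right)} \right)} \left(-2833\right) = \left(-2\right) \left(-2833\right) = 5666$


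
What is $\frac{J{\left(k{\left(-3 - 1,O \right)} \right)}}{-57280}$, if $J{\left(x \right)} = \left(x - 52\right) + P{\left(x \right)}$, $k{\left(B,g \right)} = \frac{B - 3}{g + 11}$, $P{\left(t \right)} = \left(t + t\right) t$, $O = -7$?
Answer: $\frac{381}{458240} \approx 0.00083144$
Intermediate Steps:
$P{\left(t \right)} = 2 t^{2}$ ($P{\left(t \right)} = 2 t t = 2 t^{2}$)
$k{\left(B,g \right)} = \frac{-3 + B}{11 + g}$
$J{\left(x \right)} = -52 + x + 2 x^{2}$ ($J{\left(x \right)} = \left(x - 52\right) + 2 x^{2} = \left(-52 + x\right) + 2 x^{2} = -52 + x + 2 x^{2}$)
$\frac{J{\left(k{\left(-3 - 1,O \right)} \right)}}{-57280} = \frac{-52 + \frac{-3 - 4}{11 - 7} + 2 \left(\frac{-3 - 4}{11 - 7}\right)^{2}}{-57280} = \left(-52 + \frac{-3 - 4}{4} + 2 \left(\frac{-3 - 4}{4}\right)^{2}\right) \left(- \frac{1}{57280}\right) = \left(-52 + \frac{1}{4} \left(-7\right) + 2 \left(\frac{1}{4} \left(-7\right)\right)^{2}\right) \left(- \frac{1}{57280}\right) = \left(-52 - \frac{7}{4} + 2 \left(- \frac{7}{4}\right)^{2}\right) \left(- \frac{1}{57280}\right) = \left(-52 - \frac{7}{4} + 2 \cdot \frac{49}{16}\right) \left(- \frac{1}{57280}\right) = \left(-52 - \frac{7}{4} + \frac{49}{8}\right) \left(- \frac{1}{57280}\right) = \left(- \frac{381}{8}\right) \left(- \frac{1}{57280}\right) = \frac{381}{458240}$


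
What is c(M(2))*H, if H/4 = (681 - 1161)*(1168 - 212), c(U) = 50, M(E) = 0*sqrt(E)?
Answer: -91776000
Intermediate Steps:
M(E) = 0
H = -1835520 (H = 4*((681 - 1161)*(1168 - 212)) = 4*(-480*956) = 4*(-458880) = -1835520)
c(M(2))*H = 50*(-1835520) = -91776000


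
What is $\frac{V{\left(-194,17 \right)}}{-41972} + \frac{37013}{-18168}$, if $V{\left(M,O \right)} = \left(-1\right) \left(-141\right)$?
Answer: $- \frac{389017831}{190636824} \approx -2.0406$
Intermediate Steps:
$V{\left(M,O \right)} = 141$
$\frac{V{\left(-194,17 \right)}}{-41972} + \frac{37013}{-18168} = \frac{141}{-41972} + \frac{37013}{-18168} = 141 \left(- \frac{1}{41972}\right) + 37013 \left(- \frac{1}{18168}\right) = - \frac{141}{41972} - \frac{37013}{18168} = - \frac{389017831}{190636824}$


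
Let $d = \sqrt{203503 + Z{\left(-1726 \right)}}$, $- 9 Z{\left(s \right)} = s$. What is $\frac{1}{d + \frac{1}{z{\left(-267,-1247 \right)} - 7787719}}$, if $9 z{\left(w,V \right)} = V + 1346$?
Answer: $\frac{70089372}{111183853716513907783} + \frac{181945187679792 \sqrt{1833253}}{111183853716513907783} \approx 0.0022157$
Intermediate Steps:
$Z{\left(s \right)} = - \frac{s}{9}$
$d = \frac{\sqrt{1833253}}{3}$ ($d = \sqrt{203503 - - \frac{1726}{9}} = \sqrt{203503 + \frac{1726}{9}} = \sqrt{\frac{1833253}{9}} = \frac{\sqrt{1833253}}{3} \approx 451.33$)
$z{\left(w,V \right)} = \frac{1346}{9} + \frac{V}{9}$ ($z{\left(w,V \right)} = \frac{V + 1346}{9} = \frac{1346 + V}{9} = \frac{1346}{9} + \frac{V}{9}$)
$\frac{1}{d + \frac{1}{z{\left(-267,-1247 \right)} - 7787719}} = \frac{1}{\frac{\sqrt{1833253}}{3} + \frac{1}{\left(\frac{1346}{9} + \frac{1}{9} \left(-1247\right)\right) - 7787719}} = \frac{1}{\frac{\sqrt{1833253}}{3} + \frac{1}{\left(\frac{1346}{9} - \frac{1247}{9}\right) - 7787719}} = \frac{1}{\frac{\sqrt{1833253}}{3} + \frac{1}{11 - 7787719}} = \frac{1}{\frac{\sqrt{1833253}}{3} + \frac{1}{-7787708}} = \frac{1}{\frac{\sqrt{1833253}}{3} - \frac{1}{7787708}} = \frac{1}{- \frac{1}{7787708} + \frac{\sqrt{1833253}}{3}}$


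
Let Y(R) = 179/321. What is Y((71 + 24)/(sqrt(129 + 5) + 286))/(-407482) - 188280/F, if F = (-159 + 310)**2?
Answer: -24627352299539/2982410063322 ≈ -8.2575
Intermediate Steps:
F = 22801 (F = 151**2 = 22801)
Y(R) = 179/321 (Y(R) = 179*(1/321) = 179/321)
Y((71 + 24)/(sqrt(129 + 5) + 286))/(-407482) - 188280/F = (179/321)/(-407482) - 188280/22801 = (179/321)*(-1/407482) - 188280*1/22801 = -179/130801722 - 188280/22801 = -24627352299539/2982410063322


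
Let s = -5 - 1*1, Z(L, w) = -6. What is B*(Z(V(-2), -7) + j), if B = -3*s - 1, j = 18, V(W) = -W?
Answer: 204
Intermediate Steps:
s = -6 (s = -5 - 1 = -6)
B = 17 (B = -3*(-6) - 1 = 18 - 1 = 17)
B*(Z(V(-2), -7) + j) = 17*(-6 + 18) = 17*12 = 204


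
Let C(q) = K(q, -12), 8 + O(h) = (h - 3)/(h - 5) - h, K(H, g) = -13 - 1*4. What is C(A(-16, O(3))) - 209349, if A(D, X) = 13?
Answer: -209366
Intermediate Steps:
K(H, g) = -17 (K(H, g) = -13 - 4 = -17)
O(h) = -8 - h + (-3 + h)/(-5 + h) (O(h) = -8 + ((h - 3)/(h - 5) - h) = -8 + ((-3 + h)/(-5 + h) - h) = -8 + (-h + (-3 + h)/(-5 + h)) = -8 - h + (-3 + h)/(-5 + h))
C(q) = -17
C(A(-16, O(3))) - 209349 = -17 - 209349 = -209366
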